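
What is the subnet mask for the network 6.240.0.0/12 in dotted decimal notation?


/12 means 12 network bits, 20 host bits
Binary: 11111111111100000000000000000000
Mask: 255.240.0.0


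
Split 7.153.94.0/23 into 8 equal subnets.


New prefix = 23 + 3 = 26
Each subnet has 64 addresses
  7.153.94.0/26
  7.153.94.64/26
  7.153.94.128/26
  7.153.94.192/26
  7.153.95.0/26
  7.153.95.64/26
  7.153.95.128/26
  7.153.95.192/26
Subnets: 7.153.94.0/26, 7.153.94.64/26, 7.153.94.128/26, 7.153.94.192/26, 7.153.95.0/26, 7.153.95.64/26, 7.153.95.128/26, 7.153.95.192/26


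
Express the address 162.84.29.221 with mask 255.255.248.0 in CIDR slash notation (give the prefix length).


Binary: 11111111.11111111.11111000.00000000
Count leading 1s
Prefix: /21


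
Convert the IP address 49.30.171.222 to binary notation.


49 = 00110001
30 = 00011110
171 = 10101011
222 = 11011110
Binary: 00110001.00011110.10101011.11011110


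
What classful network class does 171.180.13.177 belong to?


First octet: 171
Binary: 10101011
10xxxxxx -> Class B (128-191)
Class B, default mask 255.255.0.0 (/16)


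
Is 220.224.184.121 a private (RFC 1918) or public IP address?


RFC 1918 private ranges:
  10.0.0.0/8 (10.0.0.0 - 10.255.255.255)
  172.16.0.0/12 (172.16.0.0 - 172.31.255.255)
  192.168.0.0/16 (192.168.0.0 - 192.168.255.255)
Public (not in any RFC 1918 range)


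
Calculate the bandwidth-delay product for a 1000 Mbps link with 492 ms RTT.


BDP = bandwidth * RTT
= 1000 Mbps * 492 ms
= 1000 * 1e6 * 492 / 1000 bits
= 492000000 bits
= 61500000 bytes
= 60058.5938 KB
BDP = 492000000 bits (61500000 bytes)


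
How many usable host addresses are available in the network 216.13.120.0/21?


Host bits = 32 - 21 = 11
Total addresses = 2^11 = 2048
Usable = total - 2 (network and broadcast)
Usable hosts: 2046


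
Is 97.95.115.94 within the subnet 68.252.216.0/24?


Subnet network: 68.252.216.0
Test IP AND mask: 97.95.115.0
No, 97.95.115.94 is not in 68.252.216.0/24


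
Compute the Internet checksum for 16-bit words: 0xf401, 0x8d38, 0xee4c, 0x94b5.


Sum all words (with carry folding):
+ 0xf401 = 0xf401
+ 0x8d38 = 0x813a
+ 0xee4c = 0x6f87
+ 0x94b5 = 0x043d
One's complement: ~0x043d
Checksum = 0xfbc2


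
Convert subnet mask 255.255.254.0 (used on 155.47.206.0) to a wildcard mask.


Subnet mask: 255.255.254.0
Wildcard = 255.255.255.255 - subnet mask
255 - 255 = 0
255 - 255 = 0
255 - 254 = 1
255 - 0 = 255
Wildcard: 0.0.1.255


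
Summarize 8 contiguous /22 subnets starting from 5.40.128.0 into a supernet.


Original prefix: /22
Number of subnets: 8 = 2^3
New prefix = 22 - 3 = 19
Supernet: 5.40.128.0/19


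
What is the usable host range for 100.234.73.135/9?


Network: 100.128.0.0
Broadcast: 100.255.255.255
First usable = network + 1
Last usable = broadcast - 1
Range: 100.128.0.1 to 100.255.255.254


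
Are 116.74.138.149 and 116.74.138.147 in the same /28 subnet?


Mask: 255.255.255.240
116.74.138.149 AND mask = 116.74.138.144
116.74.138.147 AND mask = 116.74.138.144
Yes, same subnet (116.74.138.144)


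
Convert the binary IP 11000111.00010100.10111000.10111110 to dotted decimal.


11000111 = 199
00010100 = 20
10111000 = 184
10111110 = 190
IP: 199.20.184.190


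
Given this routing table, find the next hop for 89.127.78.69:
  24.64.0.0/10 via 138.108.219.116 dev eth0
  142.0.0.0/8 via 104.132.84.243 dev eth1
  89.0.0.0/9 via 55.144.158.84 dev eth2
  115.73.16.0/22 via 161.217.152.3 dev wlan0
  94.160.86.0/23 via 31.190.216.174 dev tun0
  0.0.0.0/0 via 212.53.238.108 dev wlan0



Longest prefix match for 89.127.78.69:
  /10 24.64.0.0: no
  /8 142.0.0.0: no
  /9 89.0.0.0: MATCH
  /22 115.73.16.0: no
  /23 94.160.86.0: no
  /0 0.0.0.0: MATCH
Selected: next-hop 55.144.158.84 via eth2 (matched /9)


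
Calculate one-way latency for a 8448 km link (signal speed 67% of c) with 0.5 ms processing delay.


Speed = 0.67 * 3e5 km/s = 201000 km/s
Propagation delay = 8448 / 201000 = 0.042 s = 42.0299 ms
Processing delay = 0.5 ms
Total one-way latency = 42.5299 ms


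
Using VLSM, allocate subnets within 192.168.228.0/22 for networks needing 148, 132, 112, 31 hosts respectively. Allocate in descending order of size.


148 hosts -> /24 (254 usable): 192.168.228.0/24
132 hosts -> /24 (254 usable): 192.168.229.0/24
112 hosts -> /25 (126 usable): 192.168.230.0/25
31 hosts -> /26 (62 usable): 192.168.230.128/26
Allocation: 192.168.228.0/24 (148 hosts, 254 usable); 192.168.229.0/24 (132 hosts, 254 usable); 192.168.230.0/25 (112 hosts, 126 usable); 192.168.230.128/26 (31 hosts, 62 usable)


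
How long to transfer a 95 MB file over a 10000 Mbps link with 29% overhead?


Effective throughput = 10000 * (1 - 29/100) = 7100 Mbps
File size in Mb = 95 * 8 = 760 Mb
Time = 760 / 7100
Time = 0.107 seconds


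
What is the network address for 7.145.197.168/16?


IP:   00000111.10010001.11000101.10101000
Mask: 11111111.11111111.00000000.00000000
AND operation:
Net:  00000111.10010001.00000000.00000000
Network: 7.145.0.0/16


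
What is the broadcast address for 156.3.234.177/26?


Network: 156.3.234.128/26
Host bits = 6
Set all host bits to 1:
Broadcast: 156.3.234.191


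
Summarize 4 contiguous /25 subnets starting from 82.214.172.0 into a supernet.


Original prefix: /25
Number of subnets: 4 = 2^2
New prefix = 25 - 2 = 23
Supernet: 82.214.172.0/23


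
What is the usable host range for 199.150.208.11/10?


Network: 199.128.0.0
Broadcast: 199.191.255.255
First usable = network + 1
Last usable = broadcast - 1
Range: 199.128.0.1 to 199.191.255.254


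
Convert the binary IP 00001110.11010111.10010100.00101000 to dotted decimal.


00001110 = 14
11010111 = 215
10010100 = 148
00101000 = 40
IP: 14.215.148.40


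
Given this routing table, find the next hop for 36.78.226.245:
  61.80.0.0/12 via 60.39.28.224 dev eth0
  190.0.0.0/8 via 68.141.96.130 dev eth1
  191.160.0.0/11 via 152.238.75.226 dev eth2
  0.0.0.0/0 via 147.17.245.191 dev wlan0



Longest prefix match for 36.78.226.245:
  /12 61.80.0.0: no
  /8 190.0.0.0: no
  /11 191.160.0.0: no
  /0 0.0.0.0: MATCH
Selected: next-hop 147.17.245.191 via wlan0 (matched /0)


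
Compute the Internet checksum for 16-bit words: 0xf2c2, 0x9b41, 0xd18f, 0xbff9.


Sum all words (with carry folding):
+ 0xf2c2 = 0xf2c2
+ 0x9b41 = 0x8e04
+ 0xd18f = 0x5f94
+ 0xbff9 = 0x1f8e
One's complement: ~0x1f8e
Checksum = 0xe071


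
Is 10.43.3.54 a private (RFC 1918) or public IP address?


RFC 1918 private ranges:
  10.0.0.0/8 (10.0.0.0 - 10.255.255.255)
  172.16.0.0/12 (172.16.0.0 - 172.31.255.255)
  192.168.0.0/16 (192.168.0.0 - 192.168.255.255)
Private (in 10.0.0.0/8)


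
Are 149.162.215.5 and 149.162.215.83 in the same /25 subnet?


Mask: 255.255.255.128
149.162.215.5 AND mask = 149.162.215.0
149.162.215.83 AND mask = 149.162.215.0
Yes, same subnet (149.162.215.0)


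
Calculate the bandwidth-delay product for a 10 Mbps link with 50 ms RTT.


BDP = bandwidth * RTT
= 10 Mbps * 50 ms
= 10 * 1e6 * 50 / 1000 bits
= 500000 bits
= 62500 bytes
= 61.0352 KB
BDP = 500000 bits (62500 bytes)


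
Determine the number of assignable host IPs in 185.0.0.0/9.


Host bits = 32 - 9 = 23
Total addresses = 2^23 = 8388608
Usable = total - 2 (network and broadcast)
Usable hosts: 8388606


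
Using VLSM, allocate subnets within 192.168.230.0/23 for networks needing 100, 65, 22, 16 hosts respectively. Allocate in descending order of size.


100 hosts -> /25 (126 usable): 192.168.230.0/25
65 hosts -> /25 (126 usable): 192.168.230.128/25
22 hosts -> /27 (30 usable): 192.168.231.0/27
16 hosts -> /27 (30 usable): 192.168.231.32/27
Allocation: 192.168.230.0/25 (100 hosts, 126 usable); 192.168.230.128/25 (65 hosts, 126 usable); 192.168.231.0/27 (22 hosts, 30 usable); 192.168.231.32/27 (16 hosts, 30 usable)


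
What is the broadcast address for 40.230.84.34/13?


Network: 40.224.0.0/13
Host bits = 19
Set all host bits to 1:
Broadcast: 40.231.255.255


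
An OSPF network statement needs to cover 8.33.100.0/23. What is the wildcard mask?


Subnet mask: 255.255.254.0
Wildcard = 255.255.255.255 - subnet mask
255 - 255 = 0
255 - 255 = 0
255 - 254 = 1
255 - 0 = 255
Wildcard: 0.0.1.255


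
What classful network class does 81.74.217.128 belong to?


First octet: 81
Binary: 01010001
0xxxxxxx -> Class A (1-126)
Class A, default mask 255.0.0.0 (/8)


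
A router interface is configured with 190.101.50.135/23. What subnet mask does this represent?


/23 means 23 network bits, 9 host bits
Binary: 11111111111111111111111000000000
Mask: 255.255.254.0


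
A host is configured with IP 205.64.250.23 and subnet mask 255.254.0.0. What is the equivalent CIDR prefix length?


Binary: 11111111.11111110.00000000.00000000
Count leading 1s
Prefix: /15


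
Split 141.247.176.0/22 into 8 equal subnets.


New prefix = 22 + 3 = 25
Each subnet has 128 addresses
  141.247.176.0/25
  141.247.176.128/25
  141.247.177.0/25
  141.247.177.128/25
  141.247.178.0/25
  141.247.178.128/25
  141.247.179.0/25
  141.247.179.128/25
Subnets: 141.247.176.0/25, 141.247.176.128/25, 141.247.177.0/25, 141.247.177.128/25, 141.247.178.0/25, 141.247.178.128/25, 141.247.179.0/25, 141.247.179.128/25


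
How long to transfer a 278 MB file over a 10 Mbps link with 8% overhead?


Effective throughput = 10 * (1 - 8/100) = 9.2 Mbps
File size in Mb = 278 * 8 = 2224 Mb
Time = 2224 / 9.2
Time = 241.7391 seconds


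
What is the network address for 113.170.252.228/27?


IP:   01110001.10101010.11111100.11100100
Mask: 11111111.11111111.11111111.11100000
AND operation:
Net:  01110001.10101010.11111100.11100000
Network: 113.170.252.224/27


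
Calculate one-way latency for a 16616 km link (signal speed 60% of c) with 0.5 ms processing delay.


Speed = 0.6 * 3e5 km/s = 180000 km/s
Propagation delay = 16616 / 180000 = 0.0923 s = 92.3111 ms
Processing delay = 0.5 ms
Total one-way latency = 92.8111 ms


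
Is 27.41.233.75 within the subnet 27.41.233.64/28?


Subnet network: 27.41.233.64
Test IP AND mask: 27.41.233.64
Yes, 27.41.233.75 is in 27.41.233.64/28


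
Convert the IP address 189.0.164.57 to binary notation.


189 = 10111101
0 = 00000000
164 = 10100100
57 = 00111001
Binary: 10111101.00000000.10100100.00111001


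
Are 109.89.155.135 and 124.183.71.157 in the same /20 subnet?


Mask: 255.255.240.0
109.89.155.135 AND mask = 109.89.144.0
124.183.71.157 AND mask = 124.183.64.0
No, different subnets (109.89.144.0 vs 124.183.64.0)


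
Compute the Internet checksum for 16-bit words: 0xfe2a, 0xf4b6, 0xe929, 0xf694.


Sum all words (with carry folding):
+ 0xfe2a = 0xfe2a
+ 0xf4b6 = 0xf2e1
+ 0xe929 = 0xdc0b
+ 0xf694 = 0xd2a0
One's complement: ~0xd2a0
Checksum = 0x2d5f


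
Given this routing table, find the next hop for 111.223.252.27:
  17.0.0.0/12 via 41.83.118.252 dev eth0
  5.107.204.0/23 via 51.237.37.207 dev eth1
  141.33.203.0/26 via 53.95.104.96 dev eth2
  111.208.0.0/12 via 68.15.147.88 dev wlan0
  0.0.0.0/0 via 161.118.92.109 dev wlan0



Longest prefix match for 111.223.252.27:
  /12 17.0.0.0: no
  /23 5.107.204.0: no
  /26 141.33.203.0: no
  /12 111.208.0.0: MATCH
  /0 0.0.0.0: MATCH
Selected: next-hop 68.15.147.88 via wlan0 (matched /12)


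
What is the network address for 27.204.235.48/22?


IP:   00011011.11001100.11101011.00110000
Mask: 11111111.11111111.11111100.00000000
AND operation:
Net:  00011011.11001100.11101000.00000000
Network: 27.204.232.0/22


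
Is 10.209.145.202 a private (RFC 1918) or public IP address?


RFC 1918 private ranges:
  10.0.0.0/8 (10.0.0.0 - 10.255.255.255)
  172.16.0.0/12 (172.16.0.0 - 172.31.255.255)
  192.168.0.0/16 (192.168.0.0 - 192.168.255.255)
Private (in 10.0.0.0/8)


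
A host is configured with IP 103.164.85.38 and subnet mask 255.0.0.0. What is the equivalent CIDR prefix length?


Binary: 11111111.00000000.00000000.00000000
Count leading 1s
Prefix: /8


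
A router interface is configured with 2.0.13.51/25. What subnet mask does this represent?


/25 means 25 network bits, 7 host bits
Binary: 11111111111111111111111110000000
Mask: 255.255.255.128


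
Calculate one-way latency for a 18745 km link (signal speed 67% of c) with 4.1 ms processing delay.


Speed = 0.67 * 3e5 km/s = 201000 km/s
Propagation delay = 18745 / 201000 = 0.0933 s = 93.2587 ms
Processing delay = 4.1 ms
Total one-way latency = 97.3587 ms


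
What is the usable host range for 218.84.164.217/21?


Network: 218.84.160.0
Broadcast: 218.84.167.255
First usable = network + 1
Last usable = broadcast - 1
Range: 218.84.160.1 to 218.84.167.254


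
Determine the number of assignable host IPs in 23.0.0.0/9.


Host bits = 32 - 9 = 23
Total addresses = 2^23 = 8388608
Usable = total - 2 (network and broadcast)
Usable hosts: 8388606


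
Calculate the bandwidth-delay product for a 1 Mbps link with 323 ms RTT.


BDP = bandwidth * RTT
= 1 Mbps * 323 ms
= 1 * 1e6 * 323 / 1000 bits
= 323000 bits
= 40375 bytes
= 39.4287 KB
BDP = 323000 bits (40375 bytes)


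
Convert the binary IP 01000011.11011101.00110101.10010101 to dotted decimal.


01000011 = 67
11011101 = 221
00110101 = 53
10010101 = 149
IP: 67.221.53.149


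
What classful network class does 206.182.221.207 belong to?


First octet: 206
Binary: 11001110
110xxxxx -> Class C (192-223)
Class C, default mask 255.255.255.0 (/24)


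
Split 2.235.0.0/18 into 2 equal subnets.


New prefix = 18 + 1 = 19
Each subnet has 8192 addresses
  2.235.0.0/19
  2.235.32.0/19
Subnets: 2.235.0.0/19, 2.235.32.0/19


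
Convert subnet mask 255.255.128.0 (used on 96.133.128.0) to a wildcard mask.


Subnet mask: 255.255.128.0
Wildcard = 255.255.255.255 - subnet mask
255 - 255 = 0
255 - 255 = 0
255 - 128 = 127
255 - 0 = 255
Wildcard: 0.0.127.255


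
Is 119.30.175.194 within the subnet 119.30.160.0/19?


Subnet network: 119.30.160.0
Test IP AND mask: 119.30.160.0
Yes, 119.30.175.194 is in 119.30.160.0/19


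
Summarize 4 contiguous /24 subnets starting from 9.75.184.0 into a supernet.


Original prefix: /24
Number of subnets: 4 = 2^2
New prefix = 24 - 2 = 22
Supernet: 9.75.184.0/22


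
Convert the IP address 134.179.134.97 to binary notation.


134 = 10000110
179 = 10110011
134 = 10000110
97 = 01100001
Binary: 10000110.10110011.10000110.01100001


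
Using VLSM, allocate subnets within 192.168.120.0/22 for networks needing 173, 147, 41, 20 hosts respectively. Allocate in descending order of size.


173 hosts -> /24 (254 usable): 192.168.120.0/24
147 hosts -> /24 (254 usable): 192.168.121.0/24
41 hosts -> /26 (62 usable): 192.168.122.0/26
20 hosts -> /27 (30 usable): 192.168.122.64/27
Allocation: 192.168.120.0/24 (173 hosts, 254 usable); 192.168.121.0/24 (147 hosts, 254 usable); 192.168.122.0/26 (41 hosts, 62 usable); 192.168.122.64/27 (20 hosts, 30 usable)


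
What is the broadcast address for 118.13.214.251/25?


Network: 118.13.214.128/25
Host bits = 7
Set all host bits to 1:
Broadcast: 118.13.214.255


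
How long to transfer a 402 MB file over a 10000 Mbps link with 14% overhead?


Effective throughput = 10000 * (1 - 14/100) = 8600 Mbps
File size in Mb = 402 * 8 = 3216 Mb
Time = 3216 / 8600
Time = 0.374 seconds


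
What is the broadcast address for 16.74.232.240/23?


Network: 16.74.232.0/23
Host bits = 9
Set all host bits to 1:
Broadcast: 16.74.233.255


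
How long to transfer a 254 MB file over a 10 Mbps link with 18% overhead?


Effective throughput = 10 * (1 - 18/100) = 8.2 Mbps
File size in Mb = 254 * 8 = 2032 Mb
Time = 2032 / 8.2
Time = 247.8049 seconds


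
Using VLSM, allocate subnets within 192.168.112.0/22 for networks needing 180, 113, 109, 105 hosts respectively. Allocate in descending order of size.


180 hosts -> /24 (254 usable): 192.168.112.0/24
113 hosts -> /25 (126 usable): 192.168.113.0/25
109 hosts -> /25 (126 usable): 192.168.113.128/25
105 hosts -> /25 (126 usable): 192.168.114.0/25
Allocation: 192.168.112.0/24 (180 hosts, 254 usable); 192.168.113.0/25 (113 hosts, 126 usable); 192.168.113.128/25 (109 hosts, 126 usable); 192.168.114.0/25 (105 hosts, 126 usable)


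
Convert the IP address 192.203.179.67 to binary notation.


192 = 11000000
203 = 11001011
179 = 10110011
67 = 01000011
Binary: 11000000.11001011.10110011.01000011


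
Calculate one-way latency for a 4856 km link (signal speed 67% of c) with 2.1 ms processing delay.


Speed = 0.67 * 3e5 km/s = 201000 km/s
Propagation delay = 4856 / 201000 = 0.0242 s = 24.1592 ms
Processing delay = 2.1 ms
Total one-way latency = 26.2592 ms


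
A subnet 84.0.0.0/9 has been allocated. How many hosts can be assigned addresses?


Host bits = 32 - 9 = 23
Total addresses = 2^23 = 8388608
Usable = total - 2 (network and broadcast)
Usable hosts: 8388606


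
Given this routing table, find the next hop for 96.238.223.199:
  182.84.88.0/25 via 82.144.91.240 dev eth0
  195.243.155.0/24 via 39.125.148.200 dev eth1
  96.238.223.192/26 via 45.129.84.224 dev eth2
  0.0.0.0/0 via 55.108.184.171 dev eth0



Longest prefix match for 96.238.223.199:
  /25 182.84.88.0: no
  /24 195.243.155.0: no
  /26 96.238.223.192: MATCH
  /0 0.0.0.0: MATCH
Selected: next-hop 45.129.84.224 via eth2 (matched /26)


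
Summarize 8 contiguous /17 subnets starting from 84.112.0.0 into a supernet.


Original prefix: /17
Number of subnets: 8 = 2^3
New prefix = 17 - 3 = 14
Supernet: 84.112.0.0/14


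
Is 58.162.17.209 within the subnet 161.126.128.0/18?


Subnet network: 161.126.128.0
Test IP AND mask: 58.162.0.0
No, 58.162.17.209 is not in 161.126.128.0/18


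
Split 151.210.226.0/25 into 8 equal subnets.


New prefix = 25 + 3 = 28
Each subnet has 16 addresses
  151.210.226.0/28
  151.210.226.16/28
  151.210.226.32/28
  151.210.226.48/28
  151.210.226.64/28
  151.210.226.80/28
  151.210.226.96/28
  151.210.226.112/28
Subnets: 151.210.226.0/28, 151.210.226.16/28, 151.210.226.32/28, 151.210.226.48/28, 151.210.226.64/28, 151.210.226.80/28, 151.210.226.96/28, 151.210.226.112/28


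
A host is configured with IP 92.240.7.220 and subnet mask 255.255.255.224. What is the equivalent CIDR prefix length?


Binary: 11111111.11111111.11111111.11100000
Count leading 1s
Prefix: /27


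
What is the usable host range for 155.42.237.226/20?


Network: 155.42.224.0
Broadcast: 155.42.239.255
First usable = network + 1
Last usable = broadcast - 1
Range: 155.42.224.1 to 155.42.239.254


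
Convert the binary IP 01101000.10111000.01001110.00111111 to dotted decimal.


01101000 = 104
10111000 = 184
01001110 = 78
00111111 = 63
IP: 104.184.78.63


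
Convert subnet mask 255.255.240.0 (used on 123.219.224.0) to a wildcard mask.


Subnet mask: 255.255.240.0
Wildcard = 255.255.255.255 - subnet mask
255 - 255 = 0
255 - 255 = 0
255 - 240 = 15
255 - 0 = 255
Wildcard: 0.0.15.255


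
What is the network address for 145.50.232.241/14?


IP:   10010001.00110010.11101000.11110001
Mask: 11111111.11111100.00000000.00000000
AND operation:
Net:  10010001.00110000.00000000.00000000
Network: 145.48.0.0/14


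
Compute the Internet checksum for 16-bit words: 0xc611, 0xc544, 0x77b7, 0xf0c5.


Sum all words (with carry folding):
+ 0xc611 = 0xc611
+ 0xc544 = 0x8b56
+ 0x77b7 = 0x030e
+ 0xf0c5 = 0xf3d3
One's complement: ~0xf3d3
Checksum = 0x0c2c


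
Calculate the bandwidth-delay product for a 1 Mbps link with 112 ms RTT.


BDP = bandwidth * RTT
= 1 Mbps * 112 ms
= 1 * 1e6 * 112 / 1000 bits
= 112000 bits
= 14000 bytes
= 13.6719 KB
BDP = 112000 bits (14000 bytes)


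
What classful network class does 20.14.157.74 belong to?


First octet: 20
Binary: 00010100
0xxxxxxx -> Class A (1-126)
Class A, default mask 255.0.0.0 (/8)


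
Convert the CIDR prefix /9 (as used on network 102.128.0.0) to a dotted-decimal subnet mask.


/9 means 9 network bits, 23 host bits
Binary: 11111111100000000000000000000000
Mask: 255.128.0.0


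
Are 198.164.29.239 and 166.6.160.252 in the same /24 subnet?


Mask: 255.255.255.0
198.164.29.239 AND mask = 198.164.29.0
166.6.160.252 AND mask = 166.6.160.0
No, different subnets (198.164.29.0 vs 166.6.160.0)


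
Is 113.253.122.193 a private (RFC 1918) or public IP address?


RFC 1918 private ranges:
  10.0.0.0/8 (10.0.0.0 - 10.255.255.255)
  172.16.0.0/12 (172.16.0.0 - 172.31.255.255)
  192.168.0.0/16 (192.168.0.0 - 192.168.255.255)
Public (not in any RFC 1918 range)


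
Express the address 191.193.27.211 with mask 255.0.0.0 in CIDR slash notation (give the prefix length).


Binary: 11111111.00000000.00000000.00000000
Count leading 1s
Prefix: /8


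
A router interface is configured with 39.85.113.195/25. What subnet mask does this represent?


/25 means 25 network bits, 7 host bits
Binary: 11111111111111111111111110000000
Mask: 255.255.255.128


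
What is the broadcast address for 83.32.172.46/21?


Network: 83.32.168.0/21
Host bits = 11
Set all host bits to 1:
Broadcast: 83.32.175.255


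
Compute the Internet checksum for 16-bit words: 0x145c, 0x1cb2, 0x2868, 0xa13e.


Sum all words (with carry folding):
+ 0x145c = 0x145c
+ 0x1cb2 = 0x310e
+ 0x2868 = 0x5976
+ 0xa13e = 0xfab4
One's complement: ~0xfab4
Checksum = 0x054b


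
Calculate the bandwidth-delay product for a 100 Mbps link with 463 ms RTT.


BDP = bandwidth * RTT
= 100 Mbps * 463 ms
= 100 * 1e6 * 463 / 1000 bits
= 46300000 bits
= 5787500 bytes
= 5651.8555 KB
BDP = 46300000 bits (5787500 bytes)


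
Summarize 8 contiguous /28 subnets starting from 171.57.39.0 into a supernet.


Original prefix: /28
Number of subnets: 8 = 2^3
New prefix = 28 - 3 = 25
Supernet: 171.57.39.0/25


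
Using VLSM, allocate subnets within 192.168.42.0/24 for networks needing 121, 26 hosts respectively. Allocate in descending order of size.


121 hosts -> /25 (126 usable): 192.168.42.0/25
26 hosts -> /27 (30 usable): 192.168.42.128/27
Allocation: 192.168.42.0/25 (121 hosts, 126 usable); 192.168.42.128/27 (26 hosts, 30 usable)


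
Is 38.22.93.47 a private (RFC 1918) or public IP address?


RFC 1918 private ranges:
  10.0.0.0/8 (10.0.0.0 - 10.255.255.255)
  172.16.0.0/12 (172.16.0.0 - 172.31.255.255)
  192.168.0.0/16 (192.168.0.0 - 192.168.255.255)
Public (not in any RFC 1918 range)


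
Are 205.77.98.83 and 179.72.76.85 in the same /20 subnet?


Mask: 255.255.240.0
205.77.98.83 AND mask = 205.77.96.0
179.72.76.85 AND mask = 179.72.64.0
No, different subnets (205.77.96.0 vs 179.72.64.0)


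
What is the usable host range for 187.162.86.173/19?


Network: 187.162.64.0
Broadcast: 187.162.95.255
First usable = network + 1
Last usable = broadcast - 1
Range: 187.162.64.1 to 187.162.95.254


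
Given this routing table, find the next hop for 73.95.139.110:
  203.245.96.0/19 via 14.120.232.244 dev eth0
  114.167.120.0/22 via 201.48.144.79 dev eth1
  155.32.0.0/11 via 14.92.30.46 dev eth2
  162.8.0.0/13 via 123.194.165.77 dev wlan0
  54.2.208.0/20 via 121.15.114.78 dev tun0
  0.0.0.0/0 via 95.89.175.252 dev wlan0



Longest prefix match for 73.95.139.110:
  /19 203.245.96.0: no
  /22 114.167.120.0: no
  /11 155.32.0.0: no
  /13 162.8.0.0: no
  /20 54.2.208.0: no
  /0 0.0.0.0: MATCH
Selected: next-hop 95.89.175.252 via wlan0 (matched /0)


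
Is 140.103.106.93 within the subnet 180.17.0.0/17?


Subnet network: 180.17.0.0
Test IP AND mask: 140.103.0.0
No, 140.103.106.93 is not in 180.17.0.0/17


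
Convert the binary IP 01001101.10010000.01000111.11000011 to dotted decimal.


01001101 = 77
10010000 = 144
01000111 = 71
11000011 = 195
IP: 77.144.71.195


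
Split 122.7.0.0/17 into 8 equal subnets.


New prefix = 17 + 3 = 20
Each subnet has 4096 addresses
  122.7.0.0/20
  122.7.16.0/20
  122.7.32.0/20
  122.7.48.0/20
  122.7.64.0/20
  122.7.80.0/20
  122.7.96.0/20
  122.7.112.0/20
Subnets: 122.7.0.0/20, 122.7.16.0/20, 122.7.32.0/20, 122.7.48.0/20, 122.7.64.0/20, 122.7.80.0/20, 122.7.96.0/20, 122.7.112.0/20


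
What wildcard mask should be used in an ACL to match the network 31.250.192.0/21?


Subnet mask: 255.255.248.0
Wildcard = 255.255.255.255 - subnet mask
255 - 255 = 0
255 - 255 = 0
255 - 248 = 7
255 - 0 = 255
Wildcard: 0.0.7.255


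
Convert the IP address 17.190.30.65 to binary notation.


17 = 00010001
190 = 10111110
30 = 00011110
65 = 01000001
Binary: 00010001.10111110.00011110.01000001


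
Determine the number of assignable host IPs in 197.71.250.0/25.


Host bits = 32 - 25 = 7
Total addresses = 2^7 = 128
Usable = total - 2 (network and broadcast)
Usable hosts: 126


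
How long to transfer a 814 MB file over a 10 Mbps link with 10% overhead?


Effective throughput = 10 * (1 - 10/100) = 9 Mbps
File size in Mb = 814 * 8 = 6512 Mb
Time = 6512 / 9
Time = 723.5556 seconds


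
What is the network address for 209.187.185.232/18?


IP:   11010001.10111011.10111001.11101000
Mask: 11111111.11111111.11000000.00000000
AND operation:
Net:  11010001.10111011.10000000.00000000
Network: 209.187.128.0/18


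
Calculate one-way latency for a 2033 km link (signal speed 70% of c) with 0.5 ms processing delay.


Speed = 0.7 * 3e5 km/s = 210000 km/s
Propagation delay = 2033 / 210000 = 0.0097 s = 9.681 ms
Processing delay = 0.5 ms
Total one-way latency = 10.181 ms


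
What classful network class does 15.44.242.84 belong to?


First octet: 15
Binary: 00001111
0xxxxxxx -> Class A (1-126)
Class A, default mask 255.0.0.0 (/8)


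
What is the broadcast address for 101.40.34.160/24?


Network: 101.40.34.0/24
Host bits = 8
Set all host bits to 1:
Broadcast: 101.40.34.255


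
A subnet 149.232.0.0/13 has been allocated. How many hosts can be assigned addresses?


Host bits = 32 - 13 = 19
Total addresses = 2^19 = 524288
Usable = total - 2 (network and broadcast)
Usable hosts: 524286


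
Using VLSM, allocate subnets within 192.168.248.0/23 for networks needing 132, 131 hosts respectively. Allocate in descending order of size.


132 hosts -> /24 (254 usable): 192.168.248.0/24
131 hosts -> /24 (254 usable): 192.168.249.0/24
Allocation: 192.168.248.0/24 (132 hosts, 254 usable); 192.168.249.0/24 (131 hosts, 254 usable)


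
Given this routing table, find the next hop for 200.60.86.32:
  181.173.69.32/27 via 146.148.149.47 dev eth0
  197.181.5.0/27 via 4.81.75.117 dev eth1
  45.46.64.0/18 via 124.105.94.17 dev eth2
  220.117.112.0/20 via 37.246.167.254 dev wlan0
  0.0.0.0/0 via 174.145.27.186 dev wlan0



Longest prefix match for 200.60.86.32:
  /27 181.173.69.32: no
  /27 197.181.5.0: no
  /18 45.46.64.0: no
  /20 220.117.112.0: no
  /0 0.0.0.0: MATCH
Selected: next-hop 174.145.27.186 via wlan0 (matched /0)


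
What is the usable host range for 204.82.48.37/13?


Network: 204.80.0.0
Broadcast: 204.87.255.255
First usable = network + 1
Last usable = broadcast - 1
Range: 204.80.0.1 to 204.87.255.254


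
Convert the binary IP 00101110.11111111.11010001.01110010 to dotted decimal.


00101110 = 46
11111111 = 255
11010001 = 209
01110010 = 114
IP: 46.255.209.114


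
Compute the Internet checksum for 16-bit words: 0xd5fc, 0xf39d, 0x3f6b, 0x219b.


Sum all words (with carry folding):
+ 0xd5fc = 0xd5fc
+ 0xf39d = 0xc99a
+ 0x3f6b = 0x0906
+ 0x219b = 0x2aa1
One's complement: ~0x2aa1
Checksum = 0xd55e


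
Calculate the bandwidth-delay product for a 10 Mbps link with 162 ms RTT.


BDP = bandwidth * RTT
= 10 Mbps * 162 ms
= 10 * 1e6 * 162 / 1000 bits
= 1620000 bits
= 202500 bytes
= 197.7539 KB
BDP = 1620000 bits (202500 bytes)


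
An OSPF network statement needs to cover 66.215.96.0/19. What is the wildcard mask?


Subnet mask: 255.255.224.0
Wildcard = 255.255.255.255 - subnet mask
255 - 255 = 0
255 - 255 = 0
255 - 224 = 31
255 - 0 = 255
Wildcard: 0.0.31.255


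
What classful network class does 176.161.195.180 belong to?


First octet: 176
Binary: 10110000
10xxxxxx -> Class B (128-191)
Class B, default mask 255.255.0.0 (/16)


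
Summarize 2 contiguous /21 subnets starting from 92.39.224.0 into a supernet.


Original prefix: /21
Number of subnets: 2 = 2^1
New prefix = 21 - 1 = 20
Supernet: 92.39.224.0/20


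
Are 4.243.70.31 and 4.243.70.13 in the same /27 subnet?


Mask: 255.255.255.224
4.243.70.31 AND mask = 4.243.70.0
4.243.70.13 AND mask = 4.243.70.0
Yes, same subnet (4.243.70.0)


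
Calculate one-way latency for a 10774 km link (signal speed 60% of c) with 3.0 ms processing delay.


Speed = 0.6 * 3e5 km/s = 180000 km/s
Propagation delay = 10774 / 180000 = 0.0599 s = 59.8556 ms
Processing delay = 3.0 ms
Total one-way latency = 62.8556 ms


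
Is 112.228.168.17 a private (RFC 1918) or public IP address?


RFC 1918 private ranges:
  10.0.0.0/8 (10.0.0.0 - 10.255.255.255)
  172.16.0.0/12 (172.16.0.0 - 172.31.255.255)
  192.168.0.0/16 (192.168.0.0 - 192.168.255.255)
Public (not in any RFC 1918 range)


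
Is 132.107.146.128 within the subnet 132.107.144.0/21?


Subnet network: 132.107.144.0
Test IP AND mask: 132.107.144.0
Yes, 132.107.146.128 is in 132.107.144.0/21


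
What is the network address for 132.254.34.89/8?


IP:   10000100.11111110.00100010.01011001
Mask: 11111111.00000000.00000000.00000000
AND operation:
Net:  10000100.00000000.00000000.00000000
Network: 132.0.0.0/8


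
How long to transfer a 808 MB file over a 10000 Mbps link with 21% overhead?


Effective throughput = 10000 * (1 - 21/100) = 7900 Mbps
File size in Mb = 808 * 8 = 6464 Mb
Time = 6464 / 7900
Time = 0.8182 seconds


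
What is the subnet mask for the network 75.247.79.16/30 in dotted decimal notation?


/30 means 30 network bits, 2 host bits
Binary: 11111111111111111111111111111100
Mask: 255.255.255.252


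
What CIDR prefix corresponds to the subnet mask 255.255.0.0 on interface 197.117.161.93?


Binary: 11111111.11111111.00000000.00000000
Count leading 1s
Prefix: /16


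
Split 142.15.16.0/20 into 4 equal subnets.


New prefix = 20 + 2 = 22
Each subnet has 1024 addresses
  142.15.16.0/22
  142.15.20.0/22
  142.15.24.0/22
  142.15.28.0/22
Subnets: 142.15.16.0/22, 142.15.20.0/22, 142.15.24.0/22, 142.15.28.0/22


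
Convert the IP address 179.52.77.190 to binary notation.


179 = 10110011
52 = 00110100
77 = 01001101
190 = 10111110
Binary: 10110011.00110100.01001101.10111110


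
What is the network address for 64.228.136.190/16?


IP:   01000000.11100100.10001000.10111110
Mask: 11111111.11111111.00000000.00000000
AND operation:
Net:  01000000.11100100.00000000.00000000
Network: 64.228.0.0/16


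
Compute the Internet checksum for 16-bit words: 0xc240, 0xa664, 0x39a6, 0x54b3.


Sum all words (with carry folding):
+ 0xc240 = 0xc240
+ 0xa664 = 0x68a5
+ 0x39a6 = 0xa24b
+ 0x54b3 = 0xf6fe
One's complement: ~0xf6fe
Checksum = 0x0901


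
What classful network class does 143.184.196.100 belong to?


First octet: 143
Binary: 10001111
10xxxxxx -> Class B (128-191)
Class B, default mask 255.255.0.0 (/16)


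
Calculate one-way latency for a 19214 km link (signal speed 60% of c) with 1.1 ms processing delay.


Speed = 0.6 * 3e5 km/s = 180000 km/s
Propagation delay = 19214 / 180000 = 0.1067 s = 106.7444 ms
Processing delay = 1.1 ms
Total one-way latency = 107.8444 ms


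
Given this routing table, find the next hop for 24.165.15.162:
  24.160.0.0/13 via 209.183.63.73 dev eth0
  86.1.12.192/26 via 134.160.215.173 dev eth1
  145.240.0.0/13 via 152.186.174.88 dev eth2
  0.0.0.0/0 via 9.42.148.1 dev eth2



Longest prefix match for 24.165.15.162:
  /13 24.160.0.0: MATCH
  /26 86.1.12.192: no
  /13 145.240.0.0: no
  /0 0.0.0.0: MATCH
Selected: next-hop 209.183.63.73 via eth0 (matched /13)


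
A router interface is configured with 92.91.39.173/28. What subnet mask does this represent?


/28 means 28 network bits, 4 host bits
Binary: 11111111111111111111111111110000
Mask: 255.255.255.240


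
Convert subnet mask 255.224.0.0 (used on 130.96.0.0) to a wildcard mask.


Subnet mask: 255.224.0.0
Wildcard = 255.255.255.255 - subnet mask
255 - 255 = 0
255 - 224 = 31
255 - 0 = 255
255 - 0 = 255
Wildcard: 0.31.255.255


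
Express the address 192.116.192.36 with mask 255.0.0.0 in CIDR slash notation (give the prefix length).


Binary: 11111111.00000000.00000000.00000000
Count leading 1s
Prefix: /8


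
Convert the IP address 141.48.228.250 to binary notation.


141 = 10001101
48 = 00110000
228 = 11100100
250 = 11111010
Binary: 10001101.00110000.11100100.11111010


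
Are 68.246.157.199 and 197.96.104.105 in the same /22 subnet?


Mask: 255.255.252.0
68.246.157.199 AND mask = 68.246.156.0
197.96.104.105 AND mask = 197.96.104.0
No, different subnets (68.246.156.0 vs 197.96.104.0)


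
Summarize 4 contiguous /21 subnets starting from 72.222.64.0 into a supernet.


Original prefix: /21
Number of subnets: 4 = 2^2
New prefix = 21 - 2 = 19
Supernet: 72.222.64.0/19


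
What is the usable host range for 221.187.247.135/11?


Network: 221.160.0.0
Broadcast: 221.191.255.255
First usable = network + 1
Last usable = broadcast - 1
Range: 221.160.0.1 to 221.191.255.254


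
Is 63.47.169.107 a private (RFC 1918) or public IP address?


RFC 1918 private ranges:
  10.0.0.0/8 (10.0.0.0 - 10.255.255.255)
  172.16.0.0/12 (172.16.0.0 - 172.31.255.255)
  192.168.0.0/16 (192.168.0.0 - 192.168.255.255)
Public (not in any RFC 1918 range)


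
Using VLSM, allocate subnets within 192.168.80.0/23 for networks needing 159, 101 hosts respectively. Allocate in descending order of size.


159 hosts -> /24 (254 usable): 192.168.80.0/24
101 hosts -> /25 (126 usable): 192.168.81.0/25
Allocation: 192.168.80.0/24 (159 hosts, 254 usable); 192.168.81.0/25 (101 hosts, 126 usable)


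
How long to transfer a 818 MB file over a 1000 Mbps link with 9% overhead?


Effective throughput = 1000 * (1 - 9/100) = 910 Mbps
File size in Mb = 818 * 8 = 6544 Mb
Time = 6544 / 910
Time = 7.1912 seconds


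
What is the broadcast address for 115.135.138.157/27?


Network: 115.135.138.128/27
Host bits = 5
Set all host bits to 1:
Broadcast: 115.135.138.159


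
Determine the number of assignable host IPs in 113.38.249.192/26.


Host bits = 32 - 26 = 6
Total addresses = 2^6 = 64
Usable = total - 2 (network and broadcast)
Usable hosts: 62


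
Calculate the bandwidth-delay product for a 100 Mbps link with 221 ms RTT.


BDP = bandwidth * RTT
= 100 Mbps * 221 ms
= 100 * 1e6 * 221 / 1000 bits
= 22100000 bits
= 2762500 bytes
= 2697.7539 KB
BDP = 22100000 bits (2762500 bytes)


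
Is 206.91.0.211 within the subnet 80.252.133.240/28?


Subnet network: 80.252.133.240
Test IP AND mask: 206.91.0.208
No, 206.91.0.211 is not in 80.252.133.240/28


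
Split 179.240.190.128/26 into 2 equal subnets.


New prefix = 26 + 1 = 27
Each subnet has 32 addresses
  179.240.190.128/27
  179.240.190.160/27
Subnets: 179.240.190.128/27, 179.240.190.160/27


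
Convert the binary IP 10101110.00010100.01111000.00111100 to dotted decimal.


10101110 = 174
00010100 = 20
01111000 = 120
00111100 = 60
IP: 174.20.120.60


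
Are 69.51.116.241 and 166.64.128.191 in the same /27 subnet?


Mask: 255.255.255.224
69.51.116.241 AND mask = 69.51.116.224
166.64.128.191 AND mask = 166.64.128.160
No, different subnets (69.51.116.224 vs 166.64.128.160)


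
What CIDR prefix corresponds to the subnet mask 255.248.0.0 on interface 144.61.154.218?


Binary: 11111111.11111000.00000000.00000000
Count leading 1s
Prefix: /13


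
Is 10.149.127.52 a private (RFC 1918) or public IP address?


RFC 1918 private ranges:
  10.0.0.0/8 (10.0.0.0 - 10.255.255.255)
  172.16.0.0/12 (172.16.0.0 - 172.31.255.255)
  192.168.0.0/16 (192.168.0.0 - 192.168.255.255)
Private (in 10.0.0.0/8)


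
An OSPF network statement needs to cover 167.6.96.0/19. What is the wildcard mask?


Subnet mask: 255.255.224.0
Wildcard = 255.255.255.255 - subnet mask
255 - 255 = 0
255 - 255 = 0
255 - 224 = 31
255 - 0 = 255
Wildcard: 0.0.31.255


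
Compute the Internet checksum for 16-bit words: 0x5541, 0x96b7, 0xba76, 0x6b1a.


Sum all words (with carry folding):
+ 0x5541 = 0x5541
+ 0x96b7 = 0xebf8
+ 0xba76 = 0xa66f
+ 0x6b1a = 0x118a
One's complement: ~0x118a
Checksum = 0xee75


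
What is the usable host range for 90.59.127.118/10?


Network: 90.0.0.0
Broadcast: 90.63.255.255
First usable = network + 1
Last usable = broadcast - 1
Range: 90.0.0.1 to 90.63.255.254


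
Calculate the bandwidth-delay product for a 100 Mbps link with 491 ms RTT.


BDP = bandwidth * RTT
= 100 Mbps * 491 ms
= 100 * 1e6 * 491 / 1000 bits
= 49100000 bits
= 6137500 bytes
= 5993.6523 KB
BDP = 49100000 bits (6137500 bytes)


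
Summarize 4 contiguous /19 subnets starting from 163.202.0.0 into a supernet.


Original prefix: /19
Number of subnets: 4 = 2^2
New prefix = 19 - 2 = 17
Supernet: 163.202.0.0/17


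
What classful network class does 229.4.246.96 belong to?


First octet: 229
Binary: 11100101
1110xxxx -> Class D (224-239)
Class D (multicast), default mask N/A


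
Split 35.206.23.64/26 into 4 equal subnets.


New prefix = 26 + 2 = 28
Each subnet has 16 addresses
  35.206.23.64/28
  35.206.23.80/28
  35.206.23.96/28
  35.206.23.112/28
Subnets: 35.206.23.64/28, 35.206.23.80/28, 35.206.23.96/28, 35.206.23.112/28


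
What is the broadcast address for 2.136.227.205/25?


Network: 2.136.227.128/25
Host bits = 7
Set all host bits to 1:
Broadcast: 2.136.227.255


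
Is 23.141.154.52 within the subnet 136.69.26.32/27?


Subnet network: 136.69.26.32
Test IP AND mask: 23.141.154.32
No, 23.141.154.52 is not in 136.69.26.32/27


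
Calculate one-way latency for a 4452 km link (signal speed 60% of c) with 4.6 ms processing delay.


Speed = 0.6 * 3e5 km/s = 180000 km/s
Propagation delay = 4452 / 180000 = 0.0247 s = 24.7333 ms
Processing delay = 4.6 ms
Total one-way latency = 29.3333 ms


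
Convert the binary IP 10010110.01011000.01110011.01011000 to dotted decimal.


10010110 = 150
01011000 = 88
01110011 = 115
01011000 = 88
IP: 150.88.115.88


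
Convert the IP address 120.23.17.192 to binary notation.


120 = 01111000
23 = 00010111
17 = 00010001
192 = 11000000
Binary: 01111000.00010111.00010001.11000000


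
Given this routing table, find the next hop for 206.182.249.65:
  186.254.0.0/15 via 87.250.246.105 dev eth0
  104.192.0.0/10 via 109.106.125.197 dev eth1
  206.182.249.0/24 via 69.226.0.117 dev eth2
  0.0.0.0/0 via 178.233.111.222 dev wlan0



Longest prefix match for 206.182.249.65:
  /15 186.254.0.0: no
  /10 104.192.0.0: no
  /24 206.182.249.0: MATCH
  /0 0.0.0.0: MATCH
Selected: next-hop 69.226.0.117 via eth2 (matched /24)


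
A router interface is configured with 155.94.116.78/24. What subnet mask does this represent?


/24 means 24 network bits, 8 host bits
Binary: 11111111111111111111111100000000
Mask: 255.255.255.0


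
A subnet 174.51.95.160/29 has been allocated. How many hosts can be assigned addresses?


Host bits = 32 - 29 = 3
Total addresses = 2^3 = 8
Usable = total - 2 (network and broadcast)
Usable hosts: 6


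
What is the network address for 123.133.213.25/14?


IP:   01111011.10000101.11010101.00011001
Mask: 11111111.11111100.00000000.00000000
AND operation:
Net:  01111011.10000100.00000000.00000000
Network: 123.132.0.0/14


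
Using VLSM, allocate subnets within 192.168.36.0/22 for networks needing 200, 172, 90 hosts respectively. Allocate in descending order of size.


200 hosts -> /24 (254 usable): 192.168.36.0/24
172 hosts -> /24 (254 usable): 192.168.37.0/24
90 hosts -> /25 (126 usable): 192.168.38.0/25
Allocation: 192.168.36.0/24 (200 hosts, 254 usable); 192.168.37.0/24 (172 hosts, 254 usable); 192.168.38.0/25 (90 hosts, 126 usable)


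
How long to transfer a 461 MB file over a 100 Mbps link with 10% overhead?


Effective throughput = 100 * (1 - 10/100) = 90 Mbps
File size in Mb = 461 * 8 = 3688 Mb
Time = 3688 / 90
Time = 40.9778 seconds
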